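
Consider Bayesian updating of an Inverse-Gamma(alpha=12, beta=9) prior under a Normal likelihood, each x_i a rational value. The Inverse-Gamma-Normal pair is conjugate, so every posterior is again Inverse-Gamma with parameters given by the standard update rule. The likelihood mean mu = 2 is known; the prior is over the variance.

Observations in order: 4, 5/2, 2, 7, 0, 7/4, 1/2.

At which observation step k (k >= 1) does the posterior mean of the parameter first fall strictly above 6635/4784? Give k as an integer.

obs 1: x=4 → posterior Inverse-Gamma(25/2, 11)
obs 2: x=5/2 → posterior Inverse-Gamma(13, 89/8)
obs 3: x=2 → posterior Inverse-Gamma(27/2, 89/8)
obs 4: x=7 → posterior Inverse-Gamma(14, 189/8)
obs 5: x=0 → posterior Inverse-Gamma(29/2, 205/8)
obs 6: x=7/4 → posterior Inverse-Gamma(15, 821/32)
obs 7: x=1/2 → posterior Inverse-Gamma(31/2, 857/32)

k = 4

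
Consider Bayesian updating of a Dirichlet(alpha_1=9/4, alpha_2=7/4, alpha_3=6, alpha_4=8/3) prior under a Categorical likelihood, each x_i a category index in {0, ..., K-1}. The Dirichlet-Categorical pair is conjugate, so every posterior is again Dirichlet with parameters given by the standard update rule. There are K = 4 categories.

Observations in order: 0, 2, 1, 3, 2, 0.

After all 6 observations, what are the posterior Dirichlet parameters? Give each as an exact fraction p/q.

alpha_1=17/4, alpha_2=11/4, alpha_3=8, alpha_4=11/3

obs 1: x=0 → posterior Dirichlet(13/4, 7/4, 6, 8/3)
obs 2: x=2 → posterior Dirichlet(13/4, 7/4, 7, 8/3)
obs 3: x=1 → posterior Dirichlet(13/4, 11/4, 7, 8/3)
obs 4: x=3 → posterior Dirichlet(13/4, 11/4, 7, 11/3)
obs 5: x=2 → posterior Dirichlet(13/4, 11/4, 8, 11/3)
obs 6: x=0 → posterior Dirichlet(17/4, 11/4, 8, 11/3)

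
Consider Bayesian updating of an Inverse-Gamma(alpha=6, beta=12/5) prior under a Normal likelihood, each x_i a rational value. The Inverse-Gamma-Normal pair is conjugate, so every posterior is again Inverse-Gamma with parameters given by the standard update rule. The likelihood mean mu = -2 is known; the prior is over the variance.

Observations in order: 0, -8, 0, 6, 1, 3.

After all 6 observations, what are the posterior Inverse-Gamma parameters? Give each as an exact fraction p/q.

obs 1: x=0 → posterior Inverse-Gamma(13/2, 22/5)
obs 2: x=-8 → posterior Inverse-Gamma(7, 112/5)
obs 3: x=0 → posterior Inverse-Gamma(15/2, 122/5)
obs 4: x=6 → posterior Inverse-Gamma(8, 282/5)
obs 5: x=1 → posterior Inverse-Gamma(17/2, 609/10)
obs 6: x=3 → posterior Inverse-Gamma(9, 367/5)

alpha=9, beta=367/5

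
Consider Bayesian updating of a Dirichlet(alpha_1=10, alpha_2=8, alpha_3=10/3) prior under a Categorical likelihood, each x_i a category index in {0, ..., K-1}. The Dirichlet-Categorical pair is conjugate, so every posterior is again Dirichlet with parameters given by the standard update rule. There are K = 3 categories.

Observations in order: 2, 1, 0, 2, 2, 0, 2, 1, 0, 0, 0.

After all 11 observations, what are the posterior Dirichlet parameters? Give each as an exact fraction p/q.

obs 1: x=2 → posterior Dirichlet(10, 8, 13/3)
obs 2: x=1 → posterior Dirichlet(10, 9, 13/3)
obs 3: x=0 → posterior Dirichlet(11, 9, 13/3)
obs 4: x=2 → posterior Dirichlet(11, 9, 16/3)
obs 5: x=2 → posterior Dirichlet(11, 9, 19/3)
obs 6: x=0 → posterior Dirichlet(12, 9, 19/3)
obs 7: x=2 → posterior Dirichlet(12, 9, 22/3)
obs 8: x=1 → posterior Dirichlet(12, 10, 22/3)
obs 9: x=0 → posterior Dirichlet(13, 10, 22/3)
obs 10: x=0 → posterior Dirichlet(14, 10, 22/3)
obs 11: x=0 → posterior Dirichlet(15, 10, 22/3)

alpha_1=15, alpha_2=10, alpha_3=22/3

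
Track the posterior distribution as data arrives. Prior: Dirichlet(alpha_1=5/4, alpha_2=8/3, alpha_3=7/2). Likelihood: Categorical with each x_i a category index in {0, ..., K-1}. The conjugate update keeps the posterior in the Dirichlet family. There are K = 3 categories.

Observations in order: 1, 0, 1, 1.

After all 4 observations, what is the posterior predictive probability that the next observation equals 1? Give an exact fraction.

68/137

obs 1: x=1 → posterior Dirichlet(5/4, 11/3, 7/2)
obs 2: x=0 → posterior Dirichlet(9/4, 11/3, 7/2)
obs 3: x=1 → posterior Dirichlet(9/4, 14/3, 7/2)
obs 4: x=1 → posterior Dirichlet(9/4, 17/3, 7/2)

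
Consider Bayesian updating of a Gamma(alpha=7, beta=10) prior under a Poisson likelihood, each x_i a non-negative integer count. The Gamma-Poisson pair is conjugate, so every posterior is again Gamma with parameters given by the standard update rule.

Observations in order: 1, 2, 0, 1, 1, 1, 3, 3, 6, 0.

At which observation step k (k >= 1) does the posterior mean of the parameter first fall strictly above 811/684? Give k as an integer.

obs 1: x=1 → posterior Gamma(8, 11)
obs 2: x=2 → posterior Gamma(10, 12)
obs 3: x=0 → posterior Gamma(10, 13)
obs 4: x=1 → posterior Gamma(11, 14)
obs 5: x=1 → posterior Gamma(12, 15)
obs 6: x=1 → posterior Gamma(13, 16)
obs 7: x=3 → posterior Gamma(16, 17)
obs 8: x=3 → posterior Gamma(19, 18)
obs 9: x=6 → posterior Gamma(25, 19)
obs 10: x=0 → posterior Gamma(25, 20)

k = 9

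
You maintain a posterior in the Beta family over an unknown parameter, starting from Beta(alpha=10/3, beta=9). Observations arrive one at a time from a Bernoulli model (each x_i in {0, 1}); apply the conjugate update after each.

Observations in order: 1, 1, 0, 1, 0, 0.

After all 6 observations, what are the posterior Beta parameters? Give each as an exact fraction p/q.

alpha=19/3, beta=12

obs 1: x=1 → posterior Beta(13/3, 9)
obs 2: x=1 → posterior Beta(16/3, 9)
obs 3: x=0 → posterior Beta(16/3, 10)
obs 4: x=1 → posterior Beta(19/3, 10)
obs 5: x=0 → posterior Beta(19/3, 11)
obs 6: x=0 → posterior Beta(19/3, 12)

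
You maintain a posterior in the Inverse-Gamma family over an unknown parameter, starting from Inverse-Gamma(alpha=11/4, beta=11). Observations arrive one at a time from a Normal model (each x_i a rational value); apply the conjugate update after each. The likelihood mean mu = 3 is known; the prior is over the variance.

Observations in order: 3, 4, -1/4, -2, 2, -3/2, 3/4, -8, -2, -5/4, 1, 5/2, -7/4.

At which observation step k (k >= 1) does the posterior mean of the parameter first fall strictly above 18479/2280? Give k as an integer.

obs 1: x=3 → posterior Inverse-Gamma(13/4, 11)
obs 2: x=4 → posterior Inverse-Gamma(15/4, 23/2)
obs 3: x=-1/4 → posterior Inverse-Gamma(17/4, 537/32)
obs 4: x=-2 → posterior Inverse-Gamma(19/4, 937/32)
obs 5: x=2 → posterior Inverse-Gamma(21/4, 953/32)
obs 6: x=-3/2 → posterior Inverse-Gamma(23/4, 1277/32)
obs 7: x=3/4 → posterior Inverse-Gamma(25/4, 679/16)
obs 8: x=-8 → posterior Inverse-Gamma(27/4, 1647/16)
obs 9: x=-2 → posterior Inverse-Gamma(29/4, 1847/16)
obs 10: x=-5/4 → posterior Inverse-Gamma(31/4, 3983/32)
obs 11: x=1 → posterior Inverse-Gamma(33/4, 4047/32)
obs 12: x=5/2 → posterior Inverse-Gamma(35/4, 4051/32)
obs 13: x=-7/4 → posterior Inverse-Gamma(37/4, 1103/8)

k = 6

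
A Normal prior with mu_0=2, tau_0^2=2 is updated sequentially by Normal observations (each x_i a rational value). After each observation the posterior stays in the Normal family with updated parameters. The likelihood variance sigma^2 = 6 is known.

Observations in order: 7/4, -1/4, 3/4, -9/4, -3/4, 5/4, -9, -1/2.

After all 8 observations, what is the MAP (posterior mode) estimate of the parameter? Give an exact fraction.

-3/11

obs 1: x=7/4 → posterior Normal(31/16, 3/2)
obs 2: x=-1/4 → posterior Normal(3/2, 6/5)
obs 3: x=3/4 → posterior Normal(11/8, 1)
obs 4: x=-9/4 → posterior Normal(6/7, 6/7)
obs 5: x=-3/4 → posterior Normal(21/32, 3/4)
obs 6: x=5/4 → posterior Normal(13/18, 2/3)
obs 7: x=-9 → posterior Normal(-1/4, 3/5)
obs 8: x=-1/2 → posterior Normal(-3/11, 6/11)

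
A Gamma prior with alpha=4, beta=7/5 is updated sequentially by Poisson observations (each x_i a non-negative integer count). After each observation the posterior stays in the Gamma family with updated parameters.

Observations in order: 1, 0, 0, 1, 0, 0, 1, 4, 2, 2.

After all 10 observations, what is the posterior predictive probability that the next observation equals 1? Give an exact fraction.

obs 1: x=1 → posterior Gamma(5, 12/5)
obs 2: x=0 → posterior Gamma(5, 17/5)
obs 3: x=0 → posterior Gamma(5, 22/5)
obs 4: x=1 → posterior Gamma(6, 27/5)
obs 5: x=0 → posterior Gamma(6, 32/5)
obs 6: x=0 → posterior Gamma(6, 37/5)
obs 7: x=1 → posterior Gamma(7, 42/5)
obs 8: x=4 → posterior Gamma(11, 47/5)
obs 9: x=2 → posterior Gamma(13, 52/5)
obs 10: x=2 → posterior Gamma(15, 57/5)

16337443493014477682708189475/47672401706823533450263330816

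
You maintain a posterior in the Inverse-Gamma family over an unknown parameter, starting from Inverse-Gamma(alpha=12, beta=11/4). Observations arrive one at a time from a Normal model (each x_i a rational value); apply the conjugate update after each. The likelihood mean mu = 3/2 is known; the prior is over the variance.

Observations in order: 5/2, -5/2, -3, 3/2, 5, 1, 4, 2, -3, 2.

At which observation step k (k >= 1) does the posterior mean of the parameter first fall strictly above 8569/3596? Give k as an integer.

k = 9

obs 1: x=5/2 → posterior Inverse-Gamma(25/2, 13/4)
obs 2: x=-5/2 → posterior Inverse-Gamma(13, 45/4)
obs 3: x=-3 → posterior Inverse-Gamma(27/2, 171/8)
obs 4: x=3/2 → posterior Inverse-Gamma(14, 171/8)
obs 5: x=5 → posterior Inverse-Gamma(29/2, 55/2)
obs 6: x=1 → posterior Inverse-Gamma(15, 221/8)
obs 7: x=4 → posterior Inverse-Gamma(31/2, 123/4)
obs 8: x=2 → posterior Inverse-Gamma(16, 247/8)
obs 9: x=-3 → posterior Inverse-Gamma(33/2, 41)
obs 10: x=2 → posterior Inverse-Gamma(17, 329/8)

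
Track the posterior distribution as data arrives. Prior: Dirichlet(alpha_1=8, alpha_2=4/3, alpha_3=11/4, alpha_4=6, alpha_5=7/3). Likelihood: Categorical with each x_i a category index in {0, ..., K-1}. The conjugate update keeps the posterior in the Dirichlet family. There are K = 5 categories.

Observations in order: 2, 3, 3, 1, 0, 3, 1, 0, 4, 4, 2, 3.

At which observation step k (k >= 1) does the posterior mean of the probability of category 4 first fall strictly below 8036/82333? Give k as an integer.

obs 1: x=2 → posterior Dirichlet(8, 4/3, 15/4, 6, 7/3)
obs 2: x=3 → posterior Dirichlet(8, 4/3, 15/4, 7, 7/3)
obs 3: x=3 → posterior Dirichlet(8, 4/3, 15/4, 8, 7/3)
obs 4: x=1 → posterior Dirichlet(8, 7/3, 15/4, 8, 7/3)
obs 5: x=0 → posterior Dirichlet(9, 7/3, 15/4, 8, 7/3)
obs 6: x=3 → posterior Dirichlet(9, 7/3, 15/4, 9, 7/3)
obs 7: x=1 → posterior Dirichlet(9, 10/3, 15/4, 9, 7/3)
obs 8: x=0 → posterior Dirichlet(10, 10/3, 15/4, 9, 7/3)
obs 9: x=4 → posterior Dirichlet(10, 10/3, 15/4, 9, 10/3)
obs 10: x=4 → posterior Dirichlet(10, 10/3, 15/4, 9, 13/3)
obs 11: x=2 → posterior Dirichlet(10, 10/3, 19/4, 9, 13/3)
obs 12: x=3 → posterior Dirichlet(10, 10/3, 19/4, 10, 13/3)

k = 4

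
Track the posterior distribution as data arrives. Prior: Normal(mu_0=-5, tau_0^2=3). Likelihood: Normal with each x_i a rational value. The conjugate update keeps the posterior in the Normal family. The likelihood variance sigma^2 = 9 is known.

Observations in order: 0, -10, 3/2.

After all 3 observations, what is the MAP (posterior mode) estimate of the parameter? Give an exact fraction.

-47/12

obs 1: x=0 → posterior Normal(-15/4, 9/4)
obs 2: x=-10 → posterior Normal(-5, 9/5)
obs 3: x=3/2 → posterior Normal(-47/12, 3/2)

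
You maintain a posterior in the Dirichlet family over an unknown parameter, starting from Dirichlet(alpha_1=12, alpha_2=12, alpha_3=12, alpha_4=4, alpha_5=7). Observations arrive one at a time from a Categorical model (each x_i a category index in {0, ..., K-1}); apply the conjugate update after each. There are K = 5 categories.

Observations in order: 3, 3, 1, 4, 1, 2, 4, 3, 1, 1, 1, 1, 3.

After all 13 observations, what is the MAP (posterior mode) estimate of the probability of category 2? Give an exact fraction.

obs 1: x=3 → posterior Dirichlet(12, 12, 12, 5, 7)
obs 2: x=3 → posterior Dirichlet(12, 12, 12, 6, 7)
obs 3: x=1 → posterior Dirichlet(12, 13, 12, 6, 7)
obs 4: x=4 → posterior Dirichlet(12, 13, 12, 6, 8)
obs 5: x=1 → posterior Dirichlet(12, 14, 12, 6, 8)
obs 6: x=2 → posterior Dirichlet(12, 14, 13, 6, 8)
obs 7: x=4 → posterior Dirichlet(12, 14, 13, 6, 9)
obs 8: x=3 → posterior Dirichlet(12, 14, 13, 7, 9)
obs 9: x=1 → posterior Dirichlet(12, 15, 13, 7, 9)
obs 10: x=1 → posterior Dirichlet(12, 16, 13, 7, 9)
obs 11: x=1 → posterior Dirichlet(12, 17, 13, 7, 9)
obs 12: x=1 → posterior Dirichlet(12, 18, 13, 7, 9)
obs 13: x=3 → posterior Dirichlet(12, 18, 13, 8, 9)

12/55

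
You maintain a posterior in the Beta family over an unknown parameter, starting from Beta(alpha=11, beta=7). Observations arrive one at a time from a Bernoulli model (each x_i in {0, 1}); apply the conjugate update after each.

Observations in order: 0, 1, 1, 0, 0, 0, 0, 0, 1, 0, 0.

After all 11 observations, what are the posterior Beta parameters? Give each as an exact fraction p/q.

alpha=14, beta=15

obs 1: x=0 → posterior Beta(11, 8)
obs 2: x=1 → posterior Beta(12, 8)
obs 3: x=1 → posterior Beta(13, 8)
obs 4: x=0 → posterior Beta(13, 9)
obs 5: x=0 → posterior Beta(13, 10)
obs 6: x=0 → posterior Beta(13, 11)
obs 7: x=0 → posterior Beta(13, 12)
obs 8: x=0 → posterior Beta(13, 13)
obs 9: x=1 → posterior Beta(14, 13)
obs 10: x=0 → posterior Beta(14, 14)
obs 11: x=0 → posterior Beta(14, 15)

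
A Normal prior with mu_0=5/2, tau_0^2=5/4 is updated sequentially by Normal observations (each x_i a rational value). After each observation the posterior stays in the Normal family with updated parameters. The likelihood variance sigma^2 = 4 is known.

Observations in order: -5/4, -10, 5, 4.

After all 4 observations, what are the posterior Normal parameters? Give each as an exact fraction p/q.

obs 1: x=-5/4 → posterior Normal(45/28, 20/21)
obs 2: x=-10 → posterior Normal(-5/8, 10/13)
obs 3: x=5 → posterior Normal(35/124, 20/31)
obs 4: x=4 → posterior Normal(115/144, 5/9)

mu_0=115/144, tau_0^2=5/9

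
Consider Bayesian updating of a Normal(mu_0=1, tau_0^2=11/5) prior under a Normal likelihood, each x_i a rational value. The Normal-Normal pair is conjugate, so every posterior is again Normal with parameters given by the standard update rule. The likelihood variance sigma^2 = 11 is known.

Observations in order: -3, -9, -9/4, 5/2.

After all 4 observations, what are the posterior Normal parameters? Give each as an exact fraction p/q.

mu_0=-3/4, tau_0^2=11/9

obs 1: x=-3 → posterior Normal(1/3, 11/6)
obs 2: x=-9 → posterior Normal(-1, 11/7)
obs 3: x=-9/4 → posterior Normal(-37/32, 11/8)
obs 4: x=5/2 → posterior Normal(-3/4, 11/9)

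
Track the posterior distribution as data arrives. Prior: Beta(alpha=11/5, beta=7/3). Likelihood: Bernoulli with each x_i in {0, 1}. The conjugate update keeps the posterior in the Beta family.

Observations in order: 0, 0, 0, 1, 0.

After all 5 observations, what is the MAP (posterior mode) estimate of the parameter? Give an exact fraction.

obs 1: x=0 → posterior Beta(11/5, 10/3)
obs 2: x=0 → posterior Beta(11/5, 13/3)
obs 3: x=0 → posterior Beta(11/5, 16/3)
obs 4: x=1 → posterior Beta(16/5, 16/3)
obs 5: x=0 → posterior Beta(16/5, 19/3)

33/113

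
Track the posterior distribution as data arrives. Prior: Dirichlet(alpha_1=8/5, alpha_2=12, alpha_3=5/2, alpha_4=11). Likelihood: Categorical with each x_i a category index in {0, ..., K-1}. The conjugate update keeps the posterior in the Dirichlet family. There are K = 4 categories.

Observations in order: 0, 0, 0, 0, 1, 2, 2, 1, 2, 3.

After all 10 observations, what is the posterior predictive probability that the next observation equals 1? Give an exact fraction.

obs 1: x=0 → posterior Dirichlet(13/5, 12, 5/2, 11)
obs 2: x=0 → posterior Dirichlet(18/5, 12, 5/2, 11)
obs 3: x=0 → posterior Dirichlet(23/5, 12, 5/2, 11)
obs 4: x=0 → posterior Dirichlet(28/5, 12, 5/2, 11)
obs 5: x=1 → posterior Dirichlet(28/5, 13, 5/2, 11)
obs 6: x=2 → posterior Dirichlet(28/5, 13, 7/2, 11)
obs 7: x=2 → posterior Dirichlet(28/5, 13, 9/2, 11)
obs 8: x=1 → posterior Dirichlet(28/5, 14, 9/2, 11)
obs 9: x=2 → posterior Dirichlet(28/5, 14, 11/2, 11)
obs 10: x=3 → posterior Dirichlet(28/5, 14, 11/2, 12)

20/53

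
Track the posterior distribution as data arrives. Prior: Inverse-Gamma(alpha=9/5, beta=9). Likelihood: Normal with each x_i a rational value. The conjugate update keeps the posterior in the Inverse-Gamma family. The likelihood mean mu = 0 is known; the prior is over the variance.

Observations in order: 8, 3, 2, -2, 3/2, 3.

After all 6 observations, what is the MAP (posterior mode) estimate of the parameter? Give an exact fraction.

obs 1: x=8 → posterior Inverse-Gamma(23/10, 41)
obs 2: x=3 → posterior Inverse-Gamma(14/5, 91/2)
obs 3: x=2 → posterior Inverse-Gamma(33/10, 95/2)
obs 4: x=-2 → posterior Inverse-Gamma(19/5, 99/2)
obs 5: x=3/2 → posterior Inverse-Gamma(43/10, 405/8)
obs 6: x=3 → posterior Inverse-Gamma(24/5, 441/8)

2205/232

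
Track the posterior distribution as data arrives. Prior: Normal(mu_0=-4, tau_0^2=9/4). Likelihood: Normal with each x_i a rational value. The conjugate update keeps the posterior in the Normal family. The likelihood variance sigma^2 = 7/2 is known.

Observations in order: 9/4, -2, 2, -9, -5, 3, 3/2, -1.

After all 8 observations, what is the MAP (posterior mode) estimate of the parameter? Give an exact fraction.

obs 1: x=9/4 → posterior Normal(-143/92, 63/46)
obs 2: x=-2 → posterior Normal(-215/128, 63/64)
obs 3: x=2 → posterior Normal(-143/164, 63/82)
obs 4: x=-9 → posterior Normal(-467/200, 63/100)
obs 5: x=-5 → posterior Normal(-647/236, 63/118)
obs 6: x=3 → posterior Normal(-539/272, 63/136)
obs 7: x=3/2 → posterior Normal(-485/308, 9/22)
obs 8: x=-1 → posterior Normal(-521/344, 63/172)

-521/344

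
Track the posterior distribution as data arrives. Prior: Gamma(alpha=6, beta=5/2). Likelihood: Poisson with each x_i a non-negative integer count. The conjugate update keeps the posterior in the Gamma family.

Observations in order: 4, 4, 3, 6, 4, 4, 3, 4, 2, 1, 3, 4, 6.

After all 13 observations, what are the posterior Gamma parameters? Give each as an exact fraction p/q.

alpha=54, beta=31/2

obs 1: x=4 → posterior Gamma(10, 7/2)
obs 2: x=4 → posterior Gamma(14, 9/2)
obs 3: x=3 → posterior Gamma(17, 11/2)
obs 4: x=6 → posterior Gamma(23, 13/2)
obs 5: x=4 → posterior Gamma(27, 15/2)
obs 6: x=4 → posterior Gamma(31, 17/2)
obs 7: x=3 → posterior Gamma(34, 19/2)
obs 8: x=4 → posterior Gamma(38, 21/2)
obs 9: x=2 → posterior Gamma(40, 23/2)
obs 10: x=1 → posterior Gamma(41, 25/2)
obs 11: x=3 → posterior Gamma(44, 27/2)
obs 12: x=4 → posterior Gamma(48, 29/2)
obs 13: x=6 → posterior Gamma(54, 31/2)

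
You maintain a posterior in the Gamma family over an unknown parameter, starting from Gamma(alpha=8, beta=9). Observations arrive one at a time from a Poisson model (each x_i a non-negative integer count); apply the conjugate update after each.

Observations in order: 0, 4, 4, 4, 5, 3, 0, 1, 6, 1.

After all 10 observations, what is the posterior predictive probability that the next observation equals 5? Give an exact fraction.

891806885340337181302157848674794750885321229393531/27487790694400000000000000000000000000000000000000000

obs 1: x=0 → posterior Gamma(8, 10)
obs 2: x=4 → posterior Gamma(12, 11)
obs 3: x=4 → posterior Gamma(16, 12)
obs 4: x=4 → posterior Gamma(20, 13)
obs 5: x=5 → posterior Gamma(25, 14)
obs 6: x=3 → posterior Gamma(28, 15)
obs 7: x=0 → posterior Gamma(28, 16)
obs 8: x=1 → posterior Gamma(29, 17)
obs 9: x=6 → posterior Gamma(35, 18)
obs 10: x=1 → posterior Gamma(36, 19)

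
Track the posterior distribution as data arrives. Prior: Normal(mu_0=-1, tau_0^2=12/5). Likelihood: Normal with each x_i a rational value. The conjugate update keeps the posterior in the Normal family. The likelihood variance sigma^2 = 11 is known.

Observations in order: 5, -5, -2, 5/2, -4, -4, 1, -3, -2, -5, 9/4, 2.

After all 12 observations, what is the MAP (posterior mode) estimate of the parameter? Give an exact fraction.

obs 1: x=5 → posterior Normal(5/67, 132/67)
obs 2: x=-5 → posterior Normal(-55/79, 132/79)
obs 3: x=-2 → posterior Normal(-79/91, 132/91)
obs 4: x=5/2 → posterior Normal(-49/103, 132/103)
obs 5: x=-4 → posterior Normal(-97/115, 132/115)
obs 6: x=-4 → posterior Normal(-145/127, 132/127)
obs 7: x=1 → posterior Normal(-133/139, 132/139)
obs 8: x=-3 → posterior Normal(-169/151, 132/151)
obs 9: x=-2 → posterior Normal(-193/163, 132/163)
obs 10: x=-5 → posterior Normal(-253/175, 132/175)
obs 11: x=9/4 → posterior Normal(-226/187, 12/17)
obs 12: x=2 → posterior Normal(-202/199, 132/199)

-202/199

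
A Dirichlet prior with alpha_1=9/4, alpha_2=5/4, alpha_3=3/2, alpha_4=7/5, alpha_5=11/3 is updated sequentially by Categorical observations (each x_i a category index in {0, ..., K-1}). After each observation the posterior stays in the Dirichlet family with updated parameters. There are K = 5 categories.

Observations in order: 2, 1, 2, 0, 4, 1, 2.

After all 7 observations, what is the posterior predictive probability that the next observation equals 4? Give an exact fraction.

obs 1: x=2 → posterior Dirichlet(9/4, 5/4, 5/2, 7/5, 11/3)
obs 2: x=1 → posterior Dirichlet(9/4, 9/4, 5/2, 7/5, 11/3)
obs 3: x=2 → posterior Dirichlet(9/4, 9/4, 7/2, 7/5, 11/3)
obs 4: x=0 → posterior Dirichlet(13/4, 9/4, 7/2, 7/5, 11/3)
obs 5: x=4 → posterior Dirichlet(13/4, 9/4, 7/2, 7/5, 14/3)
obs 6: x=1 → posterior Dirichlet(13/4, 13/4, 7/2, 7/5, 14/3)
obs 7: x=2 → posterior Dirichlet(13/4, 13/4, 9/2, 7/5, 14/3)

35/128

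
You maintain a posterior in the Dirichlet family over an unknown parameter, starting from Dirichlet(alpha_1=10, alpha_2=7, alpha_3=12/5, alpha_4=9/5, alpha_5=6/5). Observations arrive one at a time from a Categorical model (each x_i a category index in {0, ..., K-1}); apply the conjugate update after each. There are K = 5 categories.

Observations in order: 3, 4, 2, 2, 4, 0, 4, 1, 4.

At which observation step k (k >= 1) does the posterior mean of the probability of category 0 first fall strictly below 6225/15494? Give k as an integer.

k = 3

obs 1: x=3 → posterior Dirichlet(10, 7, 12/5, 14/5, 6/5)
obs 2: x=4 → posterior Dirichlet(10, 7, 12/5, 14/5, 11/5)
obs 3: x=2 → posterior Dirichlet(10, 7, 17/5, 14/5, 11/5)
obs 4: x=2 → posterior Dirichlet(10, 7, 22/5, 14/5, 11/5)
obs 5: x=4 → posterior Dirichlet(10, 7, 22/5, 14/5, 16/5)
obs 6: x=0 → posterior Dirichlet(11, 7, 22/5, 14/5, 16/5)
obs 7: x=4 → posterior Dirichlet(11, 7, 22/5, 14/5, 21/5)
obs 8: x=1 → posterior Dirichlet(11, 8, 22/5, 14/5, 21/5)
obs 9: x=4 → posterior Dirichlet(11, 8, 22/5, 14/5, 26/5)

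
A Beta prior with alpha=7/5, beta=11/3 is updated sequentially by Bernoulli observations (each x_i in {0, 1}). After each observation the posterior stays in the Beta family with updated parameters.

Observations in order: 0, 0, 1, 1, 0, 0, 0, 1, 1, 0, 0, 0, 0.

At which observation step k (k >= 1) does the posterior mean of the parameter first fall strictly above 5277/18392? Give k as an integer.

k = 3

obs 1: x=0 → posterior Beta(7/5, 14/3)
obs 2: x=0 → posterior Beta(7/5, 17/3)
obs 3: x=1 → posterior Beta(12/5, 17/3)
obs 4: x=1 → posterior Beta(17/5, 17/3)
obs 5: x=0 → posterior Beta(17/5, 20/3)
obs 6: x=0 → posterior Beta(17/5, 23/3)
obs 7: x=0 → posterior Beta(17/5, 26/3)
obs 8: x=1 → posterior Beta(22/5, 26/3)
obs 9: x=1 → posterior Beta(27/5, 26/3)
obs 10: x=0 → posterior Beta(27/5, 29/3)
obs 11: x=0 → posterior Beta(27/5, 32/3)
obs 12: x=0 → posterior Beta(27/5, 35/3)
obs 13: x=0 → posterior Beta(27/5, 38/3)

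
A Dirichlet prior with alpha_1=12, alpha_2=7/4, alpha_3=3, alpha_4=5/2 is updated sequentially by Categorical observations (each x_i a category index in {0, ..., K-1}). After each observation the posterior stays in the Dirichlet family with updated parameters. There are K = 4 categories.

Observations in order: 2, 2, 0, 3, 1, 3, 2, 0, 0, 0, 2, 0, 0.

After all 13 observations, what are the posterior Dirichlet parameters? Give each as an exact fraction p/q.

obs 1: x=2 → posterior Dirichlet(12, 7/4, 4, 5/2)
obs 2: x=2 → posterior Dirichlet(12, 7/4, 5, 5/2)
obs 3: x=0 → posterior Dirichlet(13, 7/4, 5, 5/2)
obs 4: x=3 → posterior Dirichlet(13, 7/4, 5, 7/2)
obs 5: x=1 → posterior Dirichlet(13, 11/4, 5, 7/2)
obs 6: x=3 → posterior Dirichlet(13, 11/4, 5, 9/2)
obs 7: x=2 → posterior Dirichlet(13, 11/4, 6, 9/2)
obs 8: x=0 → posterior Dirichlet(14, 11/4, 6, 9/2)
obs 9: x=0 → posterior Dirichlet(15, 11/4, 6, 9/2)
obs 10: x=0 → posterior Dirichlet(16, 11/4, 6, 9/2)
obs 11: x=2 → posterior Dirichlet(16, 11/4, 7, 9/2)
obs 12: x=0 → posterior Dirichlet(17, 11/4, 7, 9/2)
obs 13: x=0 → posterior Dirichlet(18, 11/4, 7, 9/2)

alpha_1=18, alpha_2=11/4, alpha_3=7, alpha_4=9/2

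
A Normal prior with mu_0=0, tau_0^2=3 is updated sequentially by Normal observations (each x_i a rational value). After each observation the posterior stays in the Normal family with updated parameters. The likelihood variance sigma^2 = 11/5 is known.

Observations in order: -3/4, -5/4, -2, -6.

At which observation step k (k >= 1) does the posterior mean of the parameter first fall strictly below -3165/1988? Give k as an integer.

k = 4

obs 1: x=-3/4 → posterior Normal(-45/104, 33/26)
obs 2: x=-5/4 → posterior Normal(-30/41, 33/41)
obs 3: x=-2 → posterior Normal(-15/14, 33/56)
obs 4: x=-6 → posterior Normal(-150/71, 33/71)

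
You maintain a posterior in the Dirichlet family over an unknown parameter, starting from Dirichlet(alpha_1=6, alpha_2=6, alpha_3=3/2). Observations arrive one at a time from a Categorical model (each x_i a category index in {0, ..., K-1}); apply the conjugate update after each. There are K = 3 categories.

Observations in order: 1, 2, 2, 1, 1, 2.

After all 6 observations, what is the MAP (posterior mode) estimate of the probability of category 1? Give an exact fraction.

obs 1: x=1 → posterior Dirichlet(6, 7, 3/2)
obs 2: x=2 → posterior Dirichlet(6, 7, 5/2)
obs 3: x=2 → posterior Dirichlet(6, 7, 7/2)
obs 4: x=1 → posterior Dirichlet(6, 8, 7/2)
obs 5: x=1 → posterior Dirichlet(6, 9, 7/2)
obs 6: x=2 → posterior Dirichlet(6, 9, 9/2)

16/33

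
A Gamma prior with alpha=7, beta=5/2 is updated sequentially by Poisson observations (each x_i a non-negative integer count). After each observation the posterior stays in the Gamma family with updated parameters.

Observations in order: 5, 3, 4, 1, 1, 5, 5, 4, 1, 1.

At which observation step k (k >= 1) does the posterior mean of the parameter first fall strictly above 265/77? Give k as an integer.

k = 3

obs 1: x=5 → posterior Gamma(12, 7/2)
obs 2: x=3 → posterior Gamma(15, 9/2)
obs 3: x=4 → posterior Gamma(19, 11/2)
obs 4: x=1 → posterior Gamma(20, 13/2)
obs 5: x=1 → posterior Gamma(21, 15/2)
obs 6: x=5 → posterior Gamma(26, 17/2)
obs 7: x=5 → posterior Gamma(31, 19/2)
obs 8: x=4 → posterior Gamma(35, 21/2)
obs 9: x=1 → posterior Gamma(36, 23/2)
obs 10: x=1 → posterior Gamma(37, 25/2)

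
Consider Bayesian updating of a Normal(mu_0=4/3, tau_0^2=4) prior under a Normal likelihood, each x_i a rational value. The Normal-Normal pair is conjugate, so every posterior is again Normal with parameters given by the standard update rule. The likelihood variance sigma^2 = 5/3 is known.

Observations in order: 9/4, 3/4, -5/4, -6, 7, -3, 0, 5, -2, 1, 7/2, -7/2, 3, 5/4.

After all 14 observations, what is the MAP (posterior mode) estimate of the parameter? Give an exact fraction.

308/519

obs 1: x=9/4 → posterior Normal(101/51, 20/17)
obs 2: x=3/4 → posterior Normal(128/87, 20/29)
obs 3: x=-5/4 → posterior Normal(83/123, 20/41)
obs 4: x=-6 → posterior Normal(-133/159, 20/53)
obs 5: x=7 → posterior Normal(119/195, 4/13)
obs 6: x=-3 → posterior Normal(1/21, 20/77)
obs 7: x=0 → posterior Normal(11/267, 20/89)
obs 8: x=5 → posterior Normal(191/303, 20/101)
obs 9: x=-2 → posterior Normal(119/339, 20/113)
obs 10: x=1 → posterior Normal(31/75, 4/25)
obs 11: x=7/2 → posterior Normal(281/411, 20/137)
obs 12: x=-7/2 → posterior Normal(155/447, 20/149)
obs 13: x=3 → posterior Normal(263/483, 20/161)
obs 14: x=5/4 → posterior Normal(308/519, 20/173)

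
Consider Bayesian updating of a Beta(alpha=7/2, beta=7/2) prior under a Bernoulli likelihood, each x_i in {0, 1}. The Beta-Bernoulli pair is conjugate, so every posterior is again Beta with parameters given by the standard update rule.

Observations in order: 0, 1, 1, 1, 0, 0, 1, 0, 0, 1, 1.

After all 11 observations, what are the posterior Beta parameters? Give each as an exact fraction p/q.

obs 1: x=0 → posterior Beta(7/2, 9/2)
obs 2: x=1 → posterior Beta(9/2, 9/2)
obs 3: x=1 → posterior Beta(11/2, 9/2)
obs 4: x=1 → posterior Beta(13/2, 9/2)
obs 5: x=0 → posterior Beta(13/2, 11/2)
obs 6: x=0 → posterior Beta(13/2, 13/2)
obs 7: x=1 → posterior Beta(15/2, 13/2)
obs 8: x=0 → posterior Beta(15/2, 15/2)
obs 9: x=0 → posterior Beta(15/2, 17/2)
obs 10: x=1 → posterior Beta(17/2, 17/2)
obs 11: x=1 → posterior Beta(19/2, 17/2)

alpha=19/2, beta=17/2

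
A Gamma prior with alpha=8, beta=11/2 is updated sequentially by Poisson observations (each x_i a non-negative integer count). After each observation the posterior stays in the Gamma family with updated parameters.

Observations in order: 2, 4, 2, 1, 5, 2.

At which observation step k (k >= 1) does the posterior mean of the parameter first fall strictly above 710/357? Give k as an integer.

k = 5

obs 1: x=2 → posterior Gamma(10, 13/2)
obs 2: x=4 → posterior Gamma(14, 15/2)
obs 3: x=2 → posterior Gamma(16, 17/2)
obs 4: x=1 → posterior Gamma(17, 19/2)
obs 5: x=5 → posterior Gamma(22, 21/2)
obs 6: x=2 → posterior Gamma(24, 23/2)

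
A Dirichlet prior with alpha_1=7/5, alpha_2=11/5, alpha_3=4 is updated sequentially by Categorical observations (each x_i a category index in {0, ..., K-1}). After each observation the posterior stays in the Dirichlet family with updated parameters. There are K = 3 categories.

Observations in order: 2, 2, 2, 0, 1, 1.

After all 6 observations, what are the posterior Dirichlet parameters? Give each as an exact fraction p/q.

alpha_1=12/5, alpha_2=21/5, alpha_3=7

obs 1: x=2 → posterior Dirichlet(7/5, 11/5, 5)
obs 2: x=2 → posterior Dirichlet(7/5, 11/5, 6)
obs 3: x=2 → posterior Dirichlet(7/5, 11/5, 7)
obs 4: x=0 → posterior Dirichlet(12/5, 11/5, 7)
obs 5: x=1 → posterior Dirichlet(12/5, 16/5, 7)
obs 6: x=1 → posterior Dirichlet(12/5, 21/5, 7)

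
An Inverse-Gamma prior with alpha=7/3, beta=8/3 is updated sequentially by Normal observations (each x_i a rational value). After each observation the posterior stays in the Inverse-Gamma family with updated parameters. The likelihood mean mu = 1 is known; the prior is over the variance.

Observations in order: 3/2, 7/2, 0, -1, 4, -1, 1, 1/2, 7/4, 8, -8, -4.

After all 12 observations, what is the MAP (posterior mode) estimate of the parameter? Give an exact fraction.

1273/128

obs 1: x=3/2 → posterior Inverse-Gamma(17/6, 67/24)
obs 2: x=7/2 → posterior Inverse-Gamma(10/3, 71/12)
obs 3: x=0 → posterior Inverse-Gamma(23/6, 77/12)
obs 4: x=-1 → posterior Inverse-Gamma(13/3, 101/12)
obs 5: x=4 → posterior Inverse-Gamma(29/6, 155/12)
obs 6: x=-1 → posterior Inverse-Gamma(16/3, 179/12)
obs 7: x=1 → posterior Inverse-Gamma(35/6, 179/12)
obs 8: x=1/2 → posterior Inverse-Gamma(19/3, 361/24)
obs 9: x=7/4 → posterior Inverse-Gamma(41/6, 1471/96)
obs 10: x=8 → posterior Inverse-Gamma(22/3, 3823/96)
obs 11: x=-8 → posterior Inverse-Gamma(47/6, 7711/96)
obs 12: x=-4 → posterior Inverse-Gamma(25/3, 8911/96)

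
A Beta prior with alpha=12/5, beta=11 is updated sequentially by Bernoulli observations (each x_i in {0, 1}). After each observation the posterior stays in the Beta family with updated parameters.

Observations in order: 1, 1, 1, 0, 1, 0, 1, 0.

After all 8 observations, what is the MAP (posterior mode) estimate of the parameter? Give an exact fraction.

32/97

obs 1: x=1 → posterior Beta(17/5, 11)
obs 2: x=1 → posterior Beta(22/5, 11)
obs 3: x=1 → posterior Beta(27/5, 11)
obs 4: x=0 → posterior Beta(27/5, 12)
obs 5: x=1 → posterior Beta(32/5, 12)
obs 6: x=0 → posterior Beta(32/5, 13)
obs 7: x=1 → posterior Beta(37/5, 13)
obs 8: x=0 → posterior Beta(37/5, 14)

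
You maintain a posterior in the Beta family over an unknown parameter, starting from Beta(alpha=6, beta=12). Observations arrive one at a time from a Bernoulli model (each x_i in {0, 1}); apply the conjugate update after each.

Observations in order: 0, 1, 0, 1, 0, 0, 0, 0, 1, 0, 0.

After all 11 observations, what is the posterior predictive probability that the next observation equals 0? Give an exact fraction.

20/29

obs 1: x=0 → posterior Beta(6, 13)
obs 2: x=1 → posterior Beta(7, 13)
obs 3: x=0 → posterior Beta(7, 14)
obs 4: x=1 → posterior Beta(8, 14)
obs 5: x=0 → posterior Beta(8, 15)
obs 6: x=0 → posterior Beta(8, 16)
obs 7: x=0 → posterior Beta(8, 17)
obs 8: x=0 → posterior Beta(8, 18)
obs 9: x=1 → posterior Beta(9, 18)
obs 10: x=0 → posterior Beta(9, 19)
obs 11: x=0 → posterior Beta(9, 20)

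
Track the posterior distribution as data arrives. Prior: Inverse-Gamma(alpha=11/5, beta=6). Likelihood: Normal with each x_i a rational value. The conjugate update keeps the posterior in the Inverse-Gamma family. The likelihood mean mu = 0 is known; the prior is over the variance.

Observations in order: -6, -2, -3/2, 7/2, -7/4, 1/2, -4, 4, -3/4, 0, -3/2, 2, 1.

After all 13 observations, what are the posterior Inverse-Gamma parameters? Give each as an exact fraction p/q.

alpha=87/10, beta=877/16

obs 1: x=-6 → posterior Inverse-Gamma(27/10, 24)
obs 2: x=-2 → posterior Inverse-Gamma(16/5, 26)
obs 3: x=-3/2 → posterior Inverse-Gamma(37/10, 217/8)
obs 4: x=7/2 → posterior Inverse-Gamma(21/5, 133/4)
obs 5: x=-7/4 → posterior Inverse-Gamma(47/10, 1113/32)
obs 6: x=1/2 → posterior Inverse-Gamma(26/5, 1117/32)
obs 7: x=-4 → posterior Inverse-Gamma(57/10, 1373/32)
obs 8: x=4 → posterior Inverse-Gamma(31/5, 1629/32)
obs 9: x=-3/4 → posterior Inverse-Gamma(67/10, 819/16)
obs 10: x=0 → posterior Inverse-Gamma(36/5, 819/16)
obs 11: x=-3/2 → posterior Inverse-Gamma(77/10, 837/16)
obs 12: x=2 → posterior Inverse-Gamma(41/5, 869/16)
obs 13: x=1 → posterior Inverse-Gamma(87/10, 877/16)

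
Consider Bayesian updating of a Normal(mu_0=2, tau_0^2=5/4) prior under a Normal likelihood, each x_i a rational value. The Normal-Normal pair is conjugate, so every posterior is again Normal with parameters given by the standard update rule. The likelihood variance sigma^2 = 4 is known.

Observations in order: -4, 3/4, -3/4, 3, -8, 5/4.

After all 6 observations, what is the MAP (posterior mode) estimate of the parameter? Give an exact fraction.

obs 1: x=-4 → posterior Normal(4/7, 20/21)
obs 2: x=3/4 → posterior Normal(63/104, 10/13)
obs 3: x=-3/4 → posterior Normal(12/31, 20/31)
obs 4: x=3 → posterior Normal(3/4, 5/9)
obs 5: x=-8 → posterior Normal(-13/41, 20/41)
obs 6: x=5/4 → posterior Normal(-27/184, 10/23)

-27/184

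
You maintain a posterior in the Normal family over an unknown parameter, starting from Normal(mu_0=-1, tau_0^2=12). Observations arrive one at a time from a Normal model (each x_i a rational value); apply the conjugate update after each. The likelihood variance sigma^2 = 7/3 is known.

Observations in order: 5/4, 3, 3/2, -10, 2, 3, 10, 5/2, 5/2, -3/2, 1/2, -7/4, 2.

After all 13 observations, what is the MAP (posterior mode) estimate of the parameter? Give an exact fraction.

obs 1: x=5/4 → posterior Normal(38/43, 84/43)
obs 2: x=3 → posterior Normal(146/79, 84/79)
obs 3: x=3/2 → posterior Normal(40/23, 84/115)
obs 4: x=-10 → posterior Normal(-160/151, 84/151)
obs 5: x=2 → posterior Normal(-8/17, 84/187)
obs 6: x=3 → posterior Normal(20/223, 84/223)
obs 7: x=10 → posterior Normal(380/259, 12/37)
obs 8: x=5/2 → posterior Normal(94/59, 84/295)
obs 9: x=5/2 → posterior Normal(560/331, 84/331)
obs 10: x=-3/2 → posterior Normal(506/367, 84/367)
obs 11: x=1/2 → posterior Normal(524/403, 84/403)
obs 12: x=-7/4 → posterior Normal(461/439, 84/439)
obs 13: x=2 → posterior Normal(533/475, 84/475)

533/475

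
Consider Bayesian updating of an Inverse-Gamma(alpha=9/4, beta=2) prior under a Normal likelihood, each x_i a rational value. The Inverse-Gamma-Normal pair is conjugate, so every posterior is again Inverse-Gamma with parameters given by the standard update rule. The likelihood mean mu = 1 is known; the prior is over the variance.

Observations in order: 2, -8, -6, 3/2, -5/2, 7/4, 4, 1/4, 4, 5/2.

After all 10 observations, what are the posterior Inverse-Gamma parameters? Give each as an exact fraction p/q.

obs 1: x=2 → posterior Inverse-Gamma(11/4, 5/2)
obs 2: x=-8 → posterior Inverse-Gamma(13/4, 43)
obs 3: x=-6 → posterior Inverse-Gamma(15/4, 135/2)
obs 4: x=3/2 → posterior Inverse-Gamma(17/4, 541/8)
obs 5: x=-5/2 → posterior Inverse-Gamma(19/4, 295/4)
obs 6: x=7/4 → posterior Inverse-Gamma(21/4, 2369/32)
obs 7: x=4 → posterior Inverse-Gamma(23/4, 2513/32)
obs 8: x=1/4 → posterior Inverse-Gamma(25/4, 1261/16)
obs 9: x=4 → posterior Inverse-Gamma(27/4, 1333/16)
obs 10: x=5/2 → posterior Inverse-Gamma(29/4, 1351/16)

alpha=29/4, beta=1351/16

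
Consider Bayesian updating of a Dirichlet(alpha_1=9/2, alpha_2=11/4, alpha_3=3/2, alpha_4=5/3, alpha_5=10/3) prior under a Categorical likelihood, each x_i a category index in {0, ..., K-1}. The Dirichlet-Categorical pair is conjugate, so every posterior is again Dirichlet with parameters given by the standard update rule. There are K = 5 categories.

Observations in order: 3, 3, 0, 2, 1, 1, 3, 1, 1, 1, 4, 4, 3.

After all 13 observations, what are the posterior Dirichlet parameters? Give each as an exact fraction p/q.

obs 1: x=3 → posterior Dirichlet(9/2, 11/4, 3/2, 8/3, 10/3)
obs 2: x=3 → posterior Dirichlet(9/2, 11/4, 3/2, 11/3, 10/3)
obs 3: x=0 → posterior Dirichlet(11/2, 11/4, 3/2, 11/3, 10/3)
obs 4: x=2 → posterior Dirichlet(11/2, 11/4, 5/2, 11/3, 10/3)
obs 5: x=1 → posterior Dirichlet(11/2, 15/4, 5/2, 11/3, 10/3)
obs 6: x=1 → posterior Dirichlet(11/2, 19/4, 5/2, 11/3, 10/3)
obs 7: x=3 → posterior Dirichlet(11/2, 19/4, 5/2, 14/3, 10/3)
obs 8: x=1 → posterior Dirichlet(11/2, 23/4, 5/2, 14/3, 10/3)
obs 9: x=1 → posterior Dirichlet(11/2, 27/4, 5/2, 14/3, 10/3)
obs 10: x=1 → posterior Dirichlet(11/2, 31/4, 5/2, 14/3, 10/3)
obs 11: x=4 → posterior Dirichlet(11/2, 31/4, 5/2, 14/3, 13/3)
obs 12: x=4 → posterior Dirichlet(11/2, 31/4, 5/2, 14/3, 16/3)
obs 13: x=3 → posterior Dirichlet(11/2, 31/4, 5/2, 17/3, 16/3)

alpha_1=11/2, alpha_2=31/4, alpha_3=5/2, alpha_4=17/3, alpha_5=16/3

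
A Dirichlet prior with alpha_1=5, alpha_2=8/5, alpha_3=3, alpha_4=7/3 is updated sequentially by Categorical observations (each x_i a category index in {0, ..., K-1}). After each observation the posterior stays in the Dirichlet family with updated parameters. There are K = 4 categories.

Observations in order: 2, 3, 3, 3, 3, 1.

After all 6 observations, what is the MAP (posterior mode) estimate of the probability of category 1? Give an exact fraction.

obs 1: x=2 → posterior Dirichlet(5, 8/5, 4, 7/3)
obs 2: x=3 → posterior Dirichlet(5, 8/5, 4, 10/3)
obs 3: x=3 → posterior Dirichlet(5, 8/5, 4, 13/3)
obs 4: x=3 → posterior Dirichlet(5, 8/5, 4, 16/3)
obs 5: x=3 → posterior Dirichlet(5, 8/5, 4, 19/3)
obs 6: x=1 → posterior Dirichlet(5, 13/5, 4, 19/3)

24/209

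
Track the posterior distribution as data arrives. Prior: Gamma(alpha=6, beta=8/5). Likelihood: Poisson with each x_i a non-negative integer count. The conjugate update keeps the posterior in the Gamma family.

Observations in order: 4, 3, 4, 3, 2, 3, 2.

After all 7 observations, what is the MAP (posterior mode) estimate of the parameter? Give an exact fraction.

130/43

obs 1: x=4 → posterior Gamma(10, 13/5)
obs 2: x=3 → posterior Gamma(13, 18/5)
obs 3: x=4 → posterior Gamma(17, 23/5)
obs 4: x=3 → posterior Gamma(20, 28/5)
obs 5: x=2 → posterior Gamma(22, 33/5)
obs 6: x=3 → posterior Gamma(25, 38/5)
obs 7: x=2 → posterior Gamma(27, 43/5)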